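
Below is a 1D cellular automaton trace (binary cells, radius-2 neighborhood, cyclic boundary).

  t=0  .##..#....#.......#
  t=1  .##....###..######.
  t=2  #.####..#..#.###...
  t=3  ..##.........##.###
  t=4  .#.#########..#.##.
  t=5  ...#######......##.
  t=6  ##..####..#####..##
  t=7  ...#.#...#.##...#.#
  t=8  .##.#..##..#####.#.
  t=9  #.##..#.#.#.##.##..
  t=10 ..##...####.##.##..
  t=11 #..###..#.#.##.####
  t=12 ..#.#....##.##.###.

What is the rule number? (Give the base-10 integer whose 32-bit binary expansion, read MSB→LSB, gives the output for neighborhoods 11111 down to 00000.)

2783704071

  nb #####: next=#  (t=1,i=14, bit31=1)
  nb ####.: next=.  (t=1,i=16, bit30=0)
  nb ###.#: next=#  (t=8,i=15, bit29=1)
  nb ###..: next=.  (t=1,i=9, bit28=0)
  nb ##.##: next=.  (t=3,i=15, bit27=0)
  nb ##.#.: next=#  (t=8,i=3, bit26=1)
  nb ##..#: next=.  (t=0,i=3, bit25=0)
  nb ##...: next=#  (t=1,i=3, bit24=1)
  nb #.###: next=#  (t=2,i=2, bit23=1)
  nb #.##.: next=#  (t=0,i=1, bit22=1)
  nb #.#.#: next=#  (t=9,i=8, bit21=1)
  nb #.#..: next=.  (t=7,i=5, bit20=0)
  nb #..##: next=#  (t=1,i=0, bit19=1)
  nb #..#.: next=.  (t=0,i=4, bit18=0)
  nb #...#: next=#  (t=2,i=17, bit17=1)
  nb #....: next=#  (t=0,i=7, bit16=1)
  nb .####: next=#  (t=1,i=13, bit15=1)
  nb .###.: next=#  (t=1,i=8, bit14=1)
  nb .##.#: next=#  (t=3,i=14, bit13=1)
  nb .##..: next=#  (t=0,i=2, bit12=1)
  nb .#.##: next=.  (t=0,i=0, bit11=0)
  nb .#.#.: next=#  (t=7,i=4, bit10=1)
  nb .#..#: next=.  (t=2,i=9, bit9=0)
  nb .#...: next=.  (t=0,i=6, bit8=0)
  nb ..###: next=.  (t=1,i=7, bit7=0)
  nb ..##.: next=.  (t=1,i=1, bit6=0)
  nb ..#.#: next=.  (t=0,i=18, bit5=0)
  nb ..#..: next=.  (t=0,i=5, bit4=0)
  nb ...##: next=.  (t=1,i=6, bit3=0)
  nb ...#.: next=#  (t=0,i=9, bit2=1)
  nb ....#: next=#  (t=0,i=8, bit1=1)
  nb .....: next=#  (t=0,i=13, bit0=1)
  bits 10100101111010111111010000000111 = 2783704071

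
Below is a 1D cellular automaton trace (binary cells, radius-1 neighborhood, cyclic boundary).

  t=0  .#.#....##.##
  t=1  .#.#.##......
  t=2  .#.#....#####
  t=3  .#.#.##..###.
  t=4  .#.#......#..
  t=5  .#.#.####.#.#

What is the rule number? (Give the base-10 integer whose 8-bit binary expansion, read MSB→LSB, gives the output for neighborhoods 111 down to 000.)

133

  ### -> #   bit 7 = 1  t=2,i=9
  ##. -> .   bit 6 = 0  t=0,i=9
  #.# -> .   bit 5 = 0  t=0,i=0
  #.. -> .   bit 4 = 0  t=0,i=4
  .## -> .   bit 3 = 0  t=0,i=8
  .#. -> #   bit 2 = 1  t=0,i=1
  ..# -> .   bit 1 = 0  t=0,i=7
  ... -> #   bit 0 = 1  t=0,i=5
  bits 10000101 = 133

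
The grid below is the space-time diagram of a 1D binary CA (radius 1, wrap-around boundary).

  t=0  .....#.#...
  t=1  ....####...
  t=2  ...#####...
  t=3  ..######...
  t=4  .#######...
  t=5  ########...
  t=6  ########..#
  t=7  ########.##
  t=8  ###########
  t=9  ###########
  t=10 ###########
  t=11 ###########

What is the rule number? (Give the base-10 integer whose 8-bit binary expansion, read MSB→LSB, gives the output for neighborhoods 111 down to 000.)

  nb ###: next=#  (t=1,i=5, bit7=1)
  nb ##.: next=#  (t=1,i=7, bit6=1)
  nb #.#: next=#  (t=0,i=6, bit5=1)
  nb #..: next=.  (t=0,i=8, bit4=0)
  nb .##: next=#  (t=1,i=4, bit3=1)
  nb .#.: next=#  (t=0,i=5, bit2=1)
  nb ..#: next=#  (t=0,i=4, bit1=1)
  nb ...: next=.  (t=0,i=0, bit0=0)
  bits 11101110 = 238

238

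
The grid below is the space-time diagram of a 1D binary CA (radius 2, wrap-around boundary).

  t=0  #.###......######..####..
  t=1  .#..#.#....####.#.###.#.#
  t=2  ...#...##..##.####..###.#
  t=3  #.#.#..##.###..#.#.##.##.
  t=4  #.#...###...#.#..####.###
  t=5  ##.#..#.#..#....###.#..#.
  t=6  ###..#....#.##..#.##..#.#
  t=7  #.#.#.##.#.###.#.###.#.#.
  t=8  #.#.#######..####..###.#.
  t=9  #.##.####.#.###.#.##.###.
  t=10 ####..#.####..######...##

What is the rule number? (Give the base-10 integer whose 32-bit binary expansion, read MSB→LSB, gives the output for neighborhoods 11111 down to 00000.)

3027089860

  ##### -> #   bit 31 = 1  t=0,i=13
  ####. -> .   bit 30 = 0  t=0,i=15
  ###.# -> #   bit 29 = 1  t=1,i=14
  ###.. -> #   bit 28 = 1  t=0,i=4
  ##.## -> .   bit 27 = 0  t=2,i=13
  ##.#. -> #   bit 26 = 1  t=1,i=15
  ##..# -> .   bit 25 = 0  t=0,i=17
  ##... -> .   bit 24 = 0  t=0,i=5
  #.### -> .   bit 23 = 0  t=0,i=2
  #.##. -> #   bit 22 = 1  t=3,i=19
  #.#.# -> #   bit 21 = 1  t=1,i=16
  #.#.. -> .   bit 20 = 0  t=1,i=1
  #..## -> #   bit 19 = 1  t=0,i=18
  #..#. -> #   bit 18 = 1  t=0,i=24
  #...# -> .   bit 17 = 0  t=2,i=1
  #.... -> #   bit 16 = 1  t=0,i=6
  .#### -> #   bit 15 = 1  t=0,i=12
  .###. -> .   bit 14 = 0  t=0,i=3
  .##.# -> #   bit 13 = 1  t=2,i=12
  .##.. -> #   bit 12 = 1  t=2,i=8
  .#.## -> #   bit 11 = 1  t=0,i=1
  .#.#. -> .   bit 10 = 0  t=1,i=0
  .#..# -> .   bit 9 = 0  t=1,i=2
  .#... -> #   bit 8 = 1  t=1,i=7
  ..### -> #   bit 7 = 1  t=0,i=11
  ..##. -> #   bit 6 = 1  t=2,i=7
  ..#.# -> .   bit 5 = 0  t=0,i=0
  ..#.. -> .   bit 4 = 0  t=2,i=3
  ...## -> .   bit 3 = 0  t=0,i=10
  ...#. -> #   bit 2 = 1  t=2,i=2
  ....# -> .   bit 1 = 0  t=0,i=9
  ..... -> .   bit 0 = 0  t=0,i=7
  bits 10110100011011011011100111000100 = 3027089860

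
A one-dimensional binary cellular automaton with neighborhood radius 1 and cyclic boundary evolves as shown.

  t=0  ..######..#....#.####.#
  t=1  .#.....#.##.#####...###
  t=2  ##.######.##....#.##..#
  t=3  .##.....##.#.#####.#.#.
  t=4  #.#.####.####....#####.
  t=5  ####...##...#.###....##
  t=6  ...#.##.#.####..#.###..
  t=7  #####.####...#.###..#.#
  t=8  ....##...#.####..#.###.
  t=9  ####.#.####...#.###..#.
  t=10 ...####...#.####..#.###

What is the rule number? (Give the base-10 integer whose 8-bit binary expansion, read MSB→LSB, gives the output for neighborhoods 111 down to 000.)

  [7] ### => .  t=0,i=3
  [6] ##. => #  t=0,i=7
  [5] #.# => #  t=0,i=16
  [4] #.. => .  t=0,i=0
  [3] .## => .  t=0,i=2
  [2] .#. => #  t=0,i=10
  [1] ..# => #  t=0,i=1
  [0] ... => #  t=0,i=12
  bits 01100111 = 103

103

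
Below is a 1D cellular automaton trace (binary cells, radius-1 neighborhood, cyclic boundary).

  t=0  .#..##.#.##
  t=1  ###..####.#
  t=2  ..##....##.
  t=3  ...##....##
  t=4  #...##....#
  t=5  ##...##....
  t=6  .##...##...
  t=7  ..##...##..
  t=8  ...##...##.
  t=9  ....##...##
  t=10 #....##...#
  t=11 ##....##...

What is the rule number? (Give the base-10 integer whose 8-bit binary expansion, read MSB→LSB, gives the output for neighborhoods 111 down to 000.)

116

  ### -> .   bit 7 = 0  t=1,i=0
  ##. -> #   bit 6 = 1  t=0,i=5
  #.# -> #   bit 5 = 1  t=0,i=0
  #.. -> #   bit 4 = 1  t=0,i=2
  .## -> .   bit 3 = 0  t=0,i=4
  .#. -> #   bit 2 = 1  t=0,i=1
  ..# -> .   bit 1 = 0  t=0,i=3
  ... -> .   bit 0 = 0  t=2,i=0
  bits 01110100 = 116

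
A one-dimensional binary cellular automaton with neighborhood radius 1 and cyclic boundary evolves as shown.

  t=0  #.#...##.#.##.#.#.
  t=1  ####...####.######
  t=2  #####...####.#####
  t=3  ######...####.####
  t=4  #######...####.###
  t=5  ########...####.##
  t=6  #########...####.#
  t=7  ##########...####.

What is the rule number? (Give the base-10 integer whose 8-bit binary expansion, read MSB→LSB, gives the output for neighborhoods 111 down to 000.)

  ### -> #   bit 7 = 1  t=1,i=0
  ##. -> #   bit 6 = 1  t=0,i=7
  #.# -> #   bit 5 = 1  t=0,i=1
  #.. -> #   bit 4 = 1  t=0,i=3
  .## -> .   bit 3 = 0  t=0,i=6
  .#. -> #   bit 2 = 1  t=0,i=0
  ..# -> .   bit 1 = 0  t=0,i=5
  ... -> .   bit 0 = 0  t=0,i=4
  bits 11110100 = 244

244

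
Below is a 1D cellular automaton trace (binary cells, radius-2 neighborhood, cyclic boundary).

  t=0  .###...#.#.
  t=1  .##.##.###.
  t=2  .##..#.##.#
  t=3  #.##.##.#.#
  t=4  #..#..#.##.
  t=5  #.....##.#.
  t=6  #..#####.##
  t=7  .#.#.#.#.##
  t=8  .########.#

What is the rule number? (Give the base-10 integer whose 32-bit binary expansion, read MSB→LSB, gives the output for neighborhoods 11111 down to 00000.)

  nb #####: next=#  (t=6,i=5, bit31=1)
  nb ####.: next=.  (t=6,i=6, bit30=0)
  nb ###.#: next=#  (t=6,i=7, bit29=1)
  nb ###..: next=.  (t=0,i=3, bit28=0)
  nb ##.##: next=.  (t=1,i=3, bit27=0)
  nb ##.#.: next=.  (t=2,i=9, bit26=0)
  nb ##..#: next=#  (t=1,i=10, bit25=1)
  nb ##...: next=#  (t=0,i=4, bit24=1)
  nb #.###: next=#  (t=1,i=7, bit23=1)
  nb #.##.: next=.  (t=1,i=4, bit22=0)
  nb #.#.#: next=#  (t=2,i=10, bit21=1)
  nb #.#..: next=#  (t=0,i=9, bit20=1)
  nb #..##: next=.  (t=0,i=0, bit19=0)
  nb #..#.: next=.  (t=2,i=4, bit18=0)
  nb #...#: next=#  (t=0,i=5, bit17=1)
  nb #....: next=.  (t=5,i=2, bit16=0)
  nb .####: next=.  (t=6,i=4, bit15=0)
  nb .###.: next=#  (t=0,i=2, bit14=1)
  nb .##.#: next=#  (t=1,i=2, bit13=1)
  nb .##..: next=#  (t=2,i=2, bit12=1)
  nb .#.##: next=#  (t=2,i=0, bit11=1)
  nb .#.#.: next=#  (t=0,i=8, bit10=1)
  nb .#..#: next=.  (t=0,i=10, bit9=0)
  nb .#...: next=.  (t=5,i=1, bit8=0)
  nb ..###: next=#  (t=0,i=1, bit7=1)
  nb ..##.: next=#  (t=1,i=1, bit6=1)
  nb ..#.#: next=#  (t=0,i=7, bit5=1)
  nb ..#..: next=.  (t=4,i=3, bit4=0)
  nb ...##: next=#  (t=5,i=5, bit3=1)
  nb ...#.: next=.  (t=0,i=6, bit2=0)
  nb ....#: next=#  (t=5,i=4, bit1=1)
  nb .....: next=#  (t=5,i=3, bit0=1)
  bits 10100011101100100111110011101011 = 2746383595

2746383595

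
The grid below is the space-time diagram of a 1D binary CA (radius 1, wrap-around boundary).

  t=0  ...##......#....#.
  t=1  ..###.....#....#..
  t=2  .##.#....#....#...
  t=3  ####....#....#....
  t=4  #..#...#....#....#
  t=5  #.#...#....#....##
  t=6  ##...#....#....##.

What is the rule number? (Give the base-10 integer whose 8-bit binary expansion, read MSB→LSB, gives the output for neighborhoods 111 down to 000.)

  nb ###: next=.  (t=1,i=3, bit7=0)
  nb ##.: next=#  (t=0,i=4, bit6=1)
  nb #.#: next=#  (t=2,i=3, bit5=1)
  nb #..: next=.  (t=0,i=5, bit4=0)
  nb .##: next=#  (t=0,i=3, bit3=1)
  nb .#.: next=.  (t=0,i=11, bit2=0)
  nb ..#: next=#  (t=0,i=2, bit1=1)
  nb ...: next=.  (t=0,i=0, bit0=0)
  bits 01101010 = 106

106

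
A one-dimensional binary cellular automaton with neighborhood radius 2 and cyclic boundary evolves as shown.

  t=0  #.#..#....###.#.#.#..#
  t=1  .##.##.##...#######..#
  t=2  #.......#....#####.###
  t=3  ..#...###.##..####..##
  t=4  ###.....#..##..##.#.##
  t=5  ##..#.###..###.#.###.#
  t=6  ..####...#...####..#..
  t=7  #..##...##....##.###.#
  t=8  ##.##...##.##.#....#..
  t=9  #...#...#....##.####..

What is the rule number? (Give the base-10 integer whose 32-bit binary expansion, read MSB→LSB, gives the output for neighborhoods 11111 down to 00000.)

3862273142

  nb #####: next=#  (t=1,i=14, bit31=1)
  nb ####.: next=#  (t=1,i=17, bit30=1)
  nb ###.#: next=#  (t=0,i=12, bit29=1)
  nb ###..: next=.  (t=1,i=18, bit28=0)
  nb ##.##: next=.  (t=1,i=3, bit27=0)
  nb ##.#.: next=#  (t=0,i=1, bit26=1)
  nb ##..#: next=#  (t=1,i=19, bit25=1)
  nb ##...: next=.  (t=1,i=9, bit24=0)
  nb #.###: next=.  (t=2,i=19, bit23=0)
  nb #.##.: next=.  (t=1,i=1, bit22=0)
  nb #.#.#: next=#  (t=0,i=14, bit21=1)
  nb #.#..: next=#  (t=0,i=2, bit20=1)
  nb #..##: next=.  (t=0,i=20, bit19=0)
  nb #..#.: next=#  (t=0,i=4, bit18=1)
  nb #...#: next=.  (t=1,i=10, bit17=0)
  nb #....: next=#  (t=0,i=7, bit16=1)
  nb .####: next=#  (t=1,i=13, bit15=1)
  nb .###.: next=.  (t=0,i=11, bit14=0)
  nb .##.#: next=.  (t=0,i=0, bit13=0)
  nb .##..: next=#  (t=1,i=8, bit12=1)
  nb .#.##: next=#  (t=1,i=0, bit11=1)
  nb .#.#.: next=#  (t=0,i=15, bit10=1)
  nb .#..#: next=.  (t=0,i=3, bit9=0)
  nb .#...: next=.  (t=0,i=6, bit8=0)
  nb ..###: next=.  (t=0,i=10, bit7=0)
  nb ..##.: next=#  (t=0,i=21, bit6=1)
  nb ..#.#: next=#  (t=1,i=21, bit5=1)
  nb ..#..: next=#  (t=0,i=5, bit4=1)
  nb ...##: next=.  (t=0,i=9, bit3=0)
  nb ...#.: next=#  (t=2,i=7, bit2=1)
  nb ....#: next=#  (t=0,i=8, bit1=1)
  nb .....: next=.  (t=2,i=3, bit0=0)
  bits 11100110001101011001110001110110 = 3862273142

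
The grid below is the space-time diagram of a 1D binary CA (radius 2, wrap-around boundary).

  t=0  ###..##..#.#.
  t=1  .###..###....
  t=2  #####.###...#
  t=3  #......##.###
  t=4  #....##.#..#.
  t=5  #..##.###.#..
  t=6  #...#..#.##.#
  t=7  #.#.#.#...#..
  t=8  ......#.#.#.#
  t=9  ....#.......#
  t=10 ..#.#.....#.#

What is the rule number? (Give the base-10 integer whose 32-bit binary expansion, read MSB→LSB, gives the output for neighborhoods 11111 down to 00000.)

370602138

  [31] ##### => .  t=2,i=1
  [30] ####. => .  t=2,i=3
  [29] ###.# => .  t=2,i=4
  [28] ###.. => #  t=0,i=2
  [27] ##.## => .  t=2,i=5
  [26] ##.#. => #  t=4,i=7
  [25] ##..# => #  t=0,i=3
  [24] ##... => .  t=1,i=9
  [23] #.### => .  t=0,i=0
  [22] #.##. => .  t=6,i=9
  [21] #.#.# => .  t=0,i=11
  [20] #.#.. => #  t=4,i=0
  [19] #..## => .  t=0,i=4
  [18] #..#. => #  t=0,i=8
  [17] #...# => #  t=2,i=10
  [16] #.... => .  t=1,i=10
  [15] .#### => #  t=2,i=0
  [14] .###. => #  t=0,i=1
  [13] .##.# => #  t=3,i=8
  [12] .##.. => #  t=0,i=6
  [11] .#.## => .  t=0,i=12
  [10] .#.#. => .  t=0,i=10
  [9] .#..# => .  t=4,i=9
  [8] .#... => .  t=4,i=1
  [7] ..### => #  t=1,i=1
  [6] ..##. => .  t=0,i=5
  [5] ..#.# => .  t=0,i=9
  [4] ..#.. => #  t=5,i=0
  [3] ...## => #  t=1,i=0
  [2] ...#. => .  t=6,i=3
  [1] ....# => #  t=1,i=12
  [0] ..... => .  t=1,i=11
  bits 00010110000101101111000010011010 = 370602138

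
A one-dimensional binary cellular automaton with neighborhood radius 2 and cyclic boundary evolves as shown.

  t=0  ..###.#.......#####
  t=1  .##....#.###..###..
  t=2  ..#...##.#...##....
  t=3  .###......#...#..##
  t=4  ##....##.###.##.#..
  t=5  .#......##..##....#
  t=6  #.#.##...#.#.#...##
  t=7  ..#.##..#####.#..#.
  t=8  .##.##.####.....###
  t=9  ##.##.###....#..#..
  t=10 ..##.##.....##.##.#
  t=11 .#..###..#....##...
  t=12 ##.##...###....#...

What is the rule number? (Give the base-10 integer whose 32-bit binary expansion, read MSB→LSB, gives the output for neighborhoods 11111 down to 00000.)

  [31] ##### => #  t=0,i=16
  [30] ####. => .  t=0,i=17
  [29] ###.# => .  t=0,i=4
  [28] ###.. => .  t=0,i=18
  [27] ##.## => #  t=3,i=0
  [26] ##.#. => .  t=0,i=5
  [25] ##..# => .  t=0,i=0
  [24] ##... => .  t=1,i=3
  [23] #.### => #  t=1,i=9
  [22] #.##. => #  t=4,i=13
  [21] #.#.# => #  t=6,i=2
  [20] #.#.. => .  t=0,i=6
  [19] #..## => #  t=0,i=1
  [18] #..#. => #  t=7,i=16
  [17] #...# => .  t=1,i=18
  [16] #.... => .  t=0,i=8
  [15] .#### => #  t=0,i=15
  [14] .###. => .  t=0,i=3
  [13] .##.# => .  t=2,i=7
  [12] .##.. => #  t=1,i=2
  [11] .#.## => .  t=1,i=8
  [10] .#.#. => #  t=5,i=0
  [9] .#..# => .  t=3,i=15
  [8] .#... => #  t=0,i=7
  [7] ..### => #  t=0,i=2
  [6] ..##. => .  t=1,i=1
  [5] ..#.# => #  t=1,i=7
  [4] ..#.. => #  t=2,i=2
  [3] ...## => .  t=0,i=13
  [2] ...#. => #  t=1,i=6
  [1] ....# => .  t=0,i=12
  [0] ..... => #  t=0,i=9
  bits 10001000111011001001010110110101 = 2297206197

2297206197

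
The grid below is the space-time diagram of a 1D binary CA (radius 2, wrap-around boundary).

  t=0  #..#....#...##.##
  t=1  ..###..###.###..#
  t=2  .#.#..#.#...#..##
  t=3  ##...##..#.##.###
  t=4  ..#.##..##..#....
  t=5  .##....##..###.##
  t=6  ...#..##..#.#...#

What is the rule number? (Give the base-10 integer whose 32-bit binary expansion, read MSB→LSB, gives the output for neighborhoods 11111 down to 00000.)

86794621

  #####|.  b31=0 t=3,i=16
  ####.|.  b30=0 t=3,i=0
  ###.#|.  b29=0 t=1,i=9
  ###..|.  b28=0 t=0,i=0
  ##.##|.  b27=0 t=0,i=14
  ##.#.|#  b26=1 t=2,i=0
  ##..#|.  b25=0 t=0,i=1
  ##...|#  b24=1 t=3,i=2
  #.###|.  b23=0 t=0,i=15
  #.##.|.  b22=0 t=3,i=11
  #.#.#|#  b21=1 t=2,i=1
  #.#..|.  b20=0 t=2,i=3
  #..##|#  b19=1 t=1,i=1
  #..#.|#  b18=1 t=0,i=2
  #...#|.  b17=0 t=0,i=10
  #....|.  b16=0 t=0,i=5
  .####|.  b15=0 t=3,i=15
  .###.|#  b14=1 t=0,i=16
  .##.#|#  b13=1 t=0,i=13
  .##..|.  b12=0 t=3,i=6
  .#.##|.  b11=0 t=3,i=10
  .#.#.|.  b10=0 t=2,i=2
  .#..#|.  b9=0 t=1,i=0
  .#...|#  b8=1 t=0,i=4
  ..###|.  b7=0 t=1,i=2
  ..##.|#  b6=1 t=0,i=12
  ..#.#|#  b5=1 t=2,i=6
  ..#..|#  b4=1 t=0,i=3
  ...##|#  b3=1 t=0,i=11
  ...#.|#  b2=1 t=0,i=7
  ....#|.  b1=0 t=0,i=6
  .....|#  b0=1 t=4,i=15
  bits 00000101001011000110000101111101 = 86794621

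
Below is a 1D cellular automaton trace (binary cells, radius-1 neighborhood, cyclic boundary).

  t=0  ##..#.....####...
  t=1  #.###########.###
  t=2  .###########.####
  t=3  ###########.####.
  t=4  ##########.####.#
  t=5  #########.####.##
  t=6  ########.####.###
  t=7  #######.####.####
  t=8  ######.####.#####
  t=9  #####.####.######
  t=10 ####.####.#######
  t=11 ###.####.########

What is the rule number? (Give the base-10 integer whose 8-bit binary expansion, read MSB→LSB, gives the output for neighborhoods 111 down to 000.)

191

  nb ###: next=#  (t=0,i=11, bit7=1)
  nb ##.: next=.  (t=0,i=1, bit6=0)
  nb #.#: next=#  (t=1,i=1, bit5=1)
  nb #..: next=#  (t=0,i=2, bit4=1)
  nb .##: next=#  (t=0,i=0, bit3=1)
  nb .#.: next=#  (t=0,i=4, bit2=1)
  nb ..#: next=#  (t=0,i=3, bit1=1)
  nb ...: next=#  (t=0,i=6, bit0=1)
  bits 10111111 = 191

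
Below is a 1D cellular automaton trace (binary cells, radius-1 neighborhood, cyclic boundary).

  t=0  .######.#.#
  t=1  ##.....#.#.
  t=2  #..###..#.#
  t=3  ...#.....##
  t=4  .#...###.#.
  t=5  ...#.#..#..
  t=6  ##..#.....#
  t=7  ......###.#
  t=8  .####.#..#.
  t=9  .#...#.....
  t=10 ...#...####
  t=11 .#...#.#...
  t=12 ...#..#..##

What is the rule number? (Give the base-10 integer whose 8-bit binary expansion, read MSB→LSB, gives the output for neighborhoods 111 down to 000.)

41

  [7] ### => .  t=0,i=2
  [6] ##. => .  t=0,i=6
  [5] #.# => #  t=0,i=0
  [4] #.. => .  t=1,i=2
  [3] .## => #  t=0,i=1
  [2] .#. => .  t=0,i=8
  [1] ..# => .  t=1,i=6
  [0] ... => #  t=1,i=3
  bits 00101001 = 41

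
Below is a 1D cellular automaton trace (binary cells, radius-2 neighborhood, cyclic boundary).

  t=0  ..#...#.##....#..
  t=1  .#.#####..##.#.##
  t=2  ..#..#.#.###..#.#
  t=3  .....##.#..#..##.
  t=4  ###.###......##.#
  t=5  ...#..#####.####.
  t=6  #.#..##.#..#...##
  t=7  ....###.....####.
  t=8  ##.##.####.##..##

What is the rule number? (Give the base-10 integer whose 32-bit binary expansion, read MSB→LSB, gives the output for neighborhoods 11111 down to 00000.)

2567646701

  nb #####: next=#  (t=1,i=5, bit31=1)
  nb ####.: next=.  (t=1,i=6, bit30=0)
  nb ###.#: next=.  (t=4,i=2, bit29=0)
  nb ###..: next=#  (t=1,i=7, bit28=1)
  nb ##.##: next=#  (t=4,i=3, bit27=1)
  nb ##.#.: next=.  (t=1,i=0, bit26=0)
  nb ##..#: next=.  (t=1,i=8, bit25=0)
  nb ##...: next=#  (t=0,i=10, bit24=1)
  nb #.###: next=.  (t=1,i=3, bit23=0)
  nb #.##.: next=.  (t=0,i=8, bit22=0)
  nb #.#.#: next=.  (t=1,i=1, bit21=0)
  nb #.#..: next=.  (t=2,i=16, bit20=0)
  nb #..##: next=#  (t=1,i=9, bit19=1)
  nb #..#.: next=.  (t=2,i=1, bit18=0)
  nb #...#: next=#  (t=0,i=4, bit17=1)
  nb #....: next=#  (t=0,i=11, bit16=1)
  nb .####: next=.  (t=1,i=4, bit15=0)
  nb .###.: next=.  (t=2,i=10, bit14=0)
  nb .##.#: next=#  (t=1,i=11, bit13=1)
  nb .##..: next=.  (t=0,i=9, bit12=0)
  nb .#.##: next=#  (t=0,i=7, bit11=1)
  nb .#.#.: next=#  (t=2,i=6, bit10=1)
  nb .#..#: next=.  (t=2,i=0, bit9=0)
  nb .#...: next=#  (t=0,i=3, bit8=1)
  nb ..###: next=#  (t=5,i=6, bit7=1)
  nb ..##.: next=#  (t=1,i=10, bit6=1)
  nb ..#.#: next=#  (t=0,i=6, bit5=1)
  nb ..#..: next=.  (t=0,i=2, bit4=0)
  nb ...##: next=#  (t=3,i=4, bit3=1)
  nb ...#.: next=#  (t=0,i=1, bit2=1)
  nb ....#: next=.  (t=0,i=0, bit1=0)
  nb .....: next=#  (t=3,i=1, bit0=1)
  bits 10011001000010110010110111101101 = 2567646701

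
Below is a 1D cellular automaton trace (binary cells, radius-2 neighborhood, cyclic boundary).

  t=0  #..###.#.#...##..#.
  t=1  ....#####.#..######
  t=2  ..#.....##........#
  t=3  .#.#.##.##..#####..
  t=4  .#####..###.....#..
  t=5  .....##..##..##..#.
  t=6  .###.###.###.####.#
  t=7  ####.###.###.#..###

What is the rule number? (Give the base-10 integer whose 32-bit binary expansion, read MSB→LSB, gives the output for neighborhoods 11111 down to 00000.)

  #####|.  b31=0 t=1,i=6
  ####.|.  b30=0 t=1,i=7
  ###.#|#  b29=1 t=0,i=5
  ###..|#  b28=1 t=1,i=18
  ##.##|.  b27=0 t=3,i=7
  ##.#.|#  b26=1 t=0,i=6
  ##..#|#  b25=1 t=0,i=15
  ##...|.  b24=0 t=1,i=0
  #.###|#  b23=1 t=6,i=1
  #.##.|#  b22=1 t=3,i=5
  #.#.#|#  b21=1 t=0,i=7
  #.#..|.  b20=0 t=0,i=0
  #..##|.  b19=0 t=0,i=2
  #..#.|#  b18=1 t=0,i=16
  #...#|.  b17=0 t=0,i=11
  #....|.  b16=0 t=1,i=1
  .####|.  b15=0 t=1,i=5
  .###.|#  b14=1 t=0,i=4
  .##.#|.  b13=0 t=3,i=6
  .##..|#  b12=1 t=0,i=14
  .#.##|#  b11=1 t=3,i=4
  .#.#.|#  b10=1 t=0,i=8
  .#..#|.  b9=0 t=0,i=1
  .#...|#  b8=1 t=0,i=10
  ..###|.  b7=0 t=0,i=3
  ..##.|#  b6=1 t=0,i=13
  ..#.#|#  b5=1 t=0,i=17
  ..#..|.  b4=0 t=2,i=2
  ...##|.  b3=0 t=0,i=12
  ...#.|.  b2=0 t=2,i=17
  ....#|#  b1=1 t=1,i=2
  .....|#  b0=1 t=2,i=5
  bits 00110110111001000101110101100011 = 920935779

920935779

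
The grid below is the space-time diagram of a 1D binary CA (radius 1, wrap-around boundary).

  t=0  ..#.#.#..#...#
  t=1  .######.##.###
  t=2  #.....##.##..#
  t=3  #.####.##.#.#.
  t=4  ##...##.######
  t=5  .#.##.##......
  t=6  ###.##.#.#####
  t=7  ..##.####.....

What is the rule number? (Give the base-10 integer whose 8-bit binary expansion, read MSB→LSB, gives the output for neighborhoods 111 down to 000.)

  ###|.  b7=0 t=1,i=2
  ##.|#  b6=1 t=1,i=6
  #.#|#  b5=1 t=0,i=3
  #..|.  b4=0 t=0,i=0
  .##|.  b3=0 t=1,i=1
  .#.|#  b2=1 t=0,i=2
  ..#|#  b1=1 t=0,i=1
  ...|#  b0=1 t=0,i=11
  bits 01100111 = 103

103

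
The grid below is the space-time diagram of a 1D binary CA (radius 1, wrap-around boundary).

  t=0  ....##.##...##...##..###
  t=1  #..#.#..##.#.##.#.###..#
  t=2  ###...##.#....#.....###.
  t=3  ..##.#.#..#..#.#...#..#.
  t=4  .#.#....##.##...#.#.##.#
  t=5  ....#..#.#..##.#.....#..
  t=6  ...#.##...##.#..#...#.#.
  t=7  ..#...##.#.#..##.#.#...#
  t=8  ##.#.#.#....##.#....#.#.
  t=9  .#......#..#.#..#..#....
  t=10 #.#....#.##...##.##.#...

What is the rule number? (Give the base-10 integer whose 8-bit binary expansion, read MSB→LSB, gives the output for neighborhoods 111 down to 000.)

82

  nb ###: next=.  (t=0,i=22, bit7=0)
  nb ##.: next=#  (t=0,i=5, bit6=1)
  nb #.#: next=.  (t=0,i=6, bit5=0)
  nb #..: next=#  (t=0,i=0, bit4=1)
  nb .##: next=.  (t=0,i=4, bit3=0)
  nb .#.: next=.  (t=1,i=3, bit2=0)
  nb ..#: next=#  (t=0,i=3, bit1=1)
  nb ...: next=.  (t=0,i=1, bit0=0)
  bits 01010010 = 82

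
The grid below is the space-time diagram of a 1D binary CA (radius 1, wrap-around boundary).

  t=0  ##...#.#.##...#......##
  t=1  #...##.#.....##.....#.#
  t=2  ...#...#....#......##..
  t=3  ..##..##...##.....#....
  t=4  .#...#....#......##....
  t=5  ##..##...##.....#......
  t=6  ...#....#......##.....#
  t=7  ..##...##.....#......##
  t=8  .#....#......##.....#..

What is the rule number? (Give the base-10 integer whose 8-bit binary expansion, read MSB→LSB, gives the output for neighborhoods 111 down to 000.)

134

  [7] ### => #  t=0,i=0
  [6] ##. => .  t=0,i=1
  [5] #.# => .  t=0,i=6
  [4] #.. => .  t=0,i=2
  [3] .## => .  t=0,i=9
  [2] .#. => #  t=0,i=5
  [1] ..# => #  t=0,i=4
  [0] ... => .  t=0,i=3
  bits 10000110 = 134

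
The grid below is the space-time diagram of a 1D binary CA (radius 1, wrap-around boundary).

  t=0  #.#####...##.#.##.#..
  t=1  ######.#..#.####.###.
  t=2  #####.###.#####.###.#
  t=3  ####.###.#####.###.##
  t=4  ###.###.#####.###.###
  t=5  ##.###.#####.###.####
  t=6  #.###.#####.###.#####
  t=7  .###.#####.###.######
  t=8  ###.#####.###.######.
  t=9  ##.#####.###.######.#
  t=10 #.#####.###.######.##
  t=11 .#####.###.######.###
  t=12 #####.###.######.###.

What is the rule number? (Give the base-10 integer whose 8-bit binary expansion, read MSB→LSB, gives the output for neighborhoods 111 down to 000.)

188

  [7] ### => #  t=0,i=3
  [6] ##. => .  t=0,i=6
  [5] #.# => #  t=0,i=1
  [4] #.. => #  t=0,i=7
  [3] .## => #  t=0,i=2
  [2] .#. => #  t=0,i=0
  [1] ..# => .  t=0,i=9
  [0] ... => .  t=0,i=8
  bits 10111100 = 188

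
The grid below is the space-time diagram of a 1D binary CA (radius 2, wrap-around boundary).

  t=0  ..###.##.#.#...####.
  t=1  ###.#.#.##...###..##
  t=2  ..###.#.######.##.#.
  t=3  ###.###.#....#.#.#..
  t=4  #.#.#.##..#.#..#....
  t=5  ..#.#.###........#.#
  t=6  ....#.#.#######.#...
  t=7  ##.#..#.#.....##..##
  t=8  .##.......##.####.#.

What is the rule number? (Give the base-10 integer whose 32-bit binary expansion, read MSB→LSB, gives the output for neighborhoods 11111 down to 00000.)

937627853

  ##### -> .   bit 31 = 0  t=1,i=0
  ####. -> .   bit 30 = 0  t=0,i=17
  ###.# -> #   bit 29 = 1  t=0,i=4
  ###.. -> #   bit 28 = 1  t=0,i=18
  ##.## -> .   bit 27 = 0  t=0,i=5
  ##.#. -> #   bit 26 = 1  t=0,i=8
  ##..# -> #   bit 25 = 1  t=1,i=16
  ##... -> #   bit 24 = 1  t=0,i=19
  #.### -> #   bit 23 = 1  t=2,i=8
  #.##. -> #   bit 22 = 1  t=0,i=6
  #.#.# -> #   bit 21 = 1  t=0,i=9
  #.#.. -> .   bit 20 = 0  t=0,i=11
  #..## -> .   bit 19 = 0  t=1,i=17
  #..#. -> .   bit 18 = 0  t=4,i=9
  #...# -> #   bit 17 = 1  t=0,i=0
  #.... -> #   bit 16 = 1  t=3,i=10
  .#### -> .   bit 15 = 0  t=0,i=16
  .###. -> .   bit 14 = 0  t=0,i=3
  .##.# -> .   bit 13 = 0  t=0,i=7
  .##.. -> #   bit 12 = 1  t=1,i=9
  .#.## -> .   bit 11 = 0  t=1,i=7
  .#.#. -> .   bit 10 = 0  t=0,i=10
  .#..# -> .   bit 9 = 0  t=3,i=18
  .#... -> .   bit 8 = 0  t=0,i=12
  ..### -> #   bit 7 = 1  t=0,i=2
  ..##. -> #   bit 6 = 1  t=7,i=14
  ..#.# -> .   bit 5 = 0  t=3,i=13
  ..#.. -> .   bit 4 = 0  t=4,i=15
  ...## -> #   bit 3 = 1  t=0,i=1
  ...#. -> #   bit 2 = 1  t=3,i=12
  ....# -> .   bit 1 = 0  t=3,i=11
  ..... -> #   bit 0 = 1  t=5,i=11
  bits 00110111111000110001000011001101 = 937627853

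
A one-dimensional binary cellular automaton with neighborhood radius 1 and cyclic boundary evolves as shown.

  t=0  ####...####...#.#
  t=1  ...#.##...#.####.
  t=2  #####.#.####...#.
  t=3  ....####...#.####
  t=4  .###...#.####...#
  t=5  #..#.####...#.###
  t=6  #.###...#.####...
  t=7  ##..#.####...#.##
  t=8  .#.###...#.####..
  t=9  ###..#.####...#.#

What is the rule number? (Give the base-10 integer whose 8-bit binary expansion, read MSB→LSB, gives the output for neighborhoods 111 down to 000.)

  [7] ### => .  t=0,i=0
  [6] ##. => #  t=0,i=3
  [5] #.# => #  t=0,i=15
  [4] #.. => .  t=0,i=4
  [3] .## => .  t=0,i=7
  [2] .#. => #  t=0,i=14
  [1] ..# => #  t=0,i=6
  [0] ... => #  t=0,i=5
  bits 01100111 = 103

103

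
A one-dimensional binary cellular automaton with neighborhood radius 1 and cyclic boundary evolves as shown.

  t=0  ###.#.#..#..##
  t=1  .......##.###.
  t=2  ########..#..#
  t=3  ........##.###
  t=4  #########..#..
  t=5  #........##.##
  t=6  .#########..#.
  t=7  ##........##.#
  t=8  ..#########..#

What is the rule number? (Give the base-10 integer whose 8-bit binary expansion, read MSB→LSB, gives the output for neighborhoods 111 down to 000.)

  nb ###: next=.  (t=0,i=0, bit7=0)
  nb ##.: next=.  (t=0,i=2, bit6=0)
  nb #.#: next=.  (t=0,i=3, bit5=0)
  nb #..: next=#  (t=0,i=7, bit4=1)
  nb .##: next=#  (t=0,i=12, bit3=1)
  nb .#.: next=.  (t=0,i=4, bit2=0)
  nb ..#: next=#  (t=0,i=8, bit1=1)
  nb ...: next=#  (t=1,i=0, bit0=1)
  bits 00011011 = 27

27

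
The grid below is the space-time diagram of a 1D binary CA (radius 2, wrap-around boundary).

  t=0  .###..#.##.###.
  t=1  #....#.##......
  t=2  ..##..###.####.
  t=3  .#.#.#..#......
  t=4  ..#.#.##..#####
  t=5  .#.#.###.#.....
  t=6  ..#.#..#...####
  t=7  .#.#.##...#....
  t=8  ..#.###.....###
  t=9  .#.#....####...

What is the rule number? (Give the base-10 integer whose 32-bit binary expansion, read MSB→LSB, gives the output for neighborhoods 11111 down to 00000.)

541924875

  ##### -> .   bit 31 = 0  t=4,i=12
  ####. -> .   bit 30 = 0  t=2,i=12
  ###.# -> #   bit 29 = 1  t=2,i=8
  ###.. -> .   bit 28 = 0  t=0,i=3
  ##.## -> .   bit 27 = 0  t=0,i=10
  ##.#. -> .   bit 26 = 0  t=5,i=8
  ##..# -> .   bit 25 = 0  t=0,i=4
  ##... -> .   bit 24 = 0  t=1,i=9
  #.### -> .   bit 23 = 0  t=0,i=11
  #.##. -> #   bit 22 = 1  t=0,i=8
  #.#.# -> .   bit 21 = 0  t=3,i=3
  #.#.. -> .   bit 20 = 0  t=3,i=5
  #..## -> #   bit 19 = 1  t=0,i=0
  #..#. -> #   bit 18 = 1  t=0,i=5
  #...# -> .   bit 17 = 0  t=2,i=0
  #.... -> #   bit 16 = 1  t=1,i=2
  .#### -> .   bit 15 = 0  t=2,i=11
  .###. -> .   bit 14 = 0  t=0,i=2
  .##.# -> .   bit 13 = 0  t=0,i=9
  .##.. -> #   bit 12 = 1  t=1,i=8
  .#.## -> #   bit 11 = 1  t=0,i=7
  .#.#. -> #   bit 10 = 1  t=3,i=2
  .#..# -> #   bit 9 = 1  t=3,i=6
  .#... -> .   bit 8 = 0  t=1,i=1
  ..### -> .   bit 7 = 0  t=0,i=1
  ..##. -> .   bit 6 = 0  t=2,i=2
  ..#.# -> .   bit 5 = 0  t=0,i=6
  ..#.. -> .   bit 4 = 0  t=1,i=0
  ...## -> #   bit 3 = 1  t=2,i=1
  ...#. -> .   bit 2 = 0  t=1,i=4
  ....# -> #   bit 1 = 1  t=1,i=3
  ..... -> #   bit 0 = 1  t=1,i=11
  bits 00100000010011010001111000001011 = 541924875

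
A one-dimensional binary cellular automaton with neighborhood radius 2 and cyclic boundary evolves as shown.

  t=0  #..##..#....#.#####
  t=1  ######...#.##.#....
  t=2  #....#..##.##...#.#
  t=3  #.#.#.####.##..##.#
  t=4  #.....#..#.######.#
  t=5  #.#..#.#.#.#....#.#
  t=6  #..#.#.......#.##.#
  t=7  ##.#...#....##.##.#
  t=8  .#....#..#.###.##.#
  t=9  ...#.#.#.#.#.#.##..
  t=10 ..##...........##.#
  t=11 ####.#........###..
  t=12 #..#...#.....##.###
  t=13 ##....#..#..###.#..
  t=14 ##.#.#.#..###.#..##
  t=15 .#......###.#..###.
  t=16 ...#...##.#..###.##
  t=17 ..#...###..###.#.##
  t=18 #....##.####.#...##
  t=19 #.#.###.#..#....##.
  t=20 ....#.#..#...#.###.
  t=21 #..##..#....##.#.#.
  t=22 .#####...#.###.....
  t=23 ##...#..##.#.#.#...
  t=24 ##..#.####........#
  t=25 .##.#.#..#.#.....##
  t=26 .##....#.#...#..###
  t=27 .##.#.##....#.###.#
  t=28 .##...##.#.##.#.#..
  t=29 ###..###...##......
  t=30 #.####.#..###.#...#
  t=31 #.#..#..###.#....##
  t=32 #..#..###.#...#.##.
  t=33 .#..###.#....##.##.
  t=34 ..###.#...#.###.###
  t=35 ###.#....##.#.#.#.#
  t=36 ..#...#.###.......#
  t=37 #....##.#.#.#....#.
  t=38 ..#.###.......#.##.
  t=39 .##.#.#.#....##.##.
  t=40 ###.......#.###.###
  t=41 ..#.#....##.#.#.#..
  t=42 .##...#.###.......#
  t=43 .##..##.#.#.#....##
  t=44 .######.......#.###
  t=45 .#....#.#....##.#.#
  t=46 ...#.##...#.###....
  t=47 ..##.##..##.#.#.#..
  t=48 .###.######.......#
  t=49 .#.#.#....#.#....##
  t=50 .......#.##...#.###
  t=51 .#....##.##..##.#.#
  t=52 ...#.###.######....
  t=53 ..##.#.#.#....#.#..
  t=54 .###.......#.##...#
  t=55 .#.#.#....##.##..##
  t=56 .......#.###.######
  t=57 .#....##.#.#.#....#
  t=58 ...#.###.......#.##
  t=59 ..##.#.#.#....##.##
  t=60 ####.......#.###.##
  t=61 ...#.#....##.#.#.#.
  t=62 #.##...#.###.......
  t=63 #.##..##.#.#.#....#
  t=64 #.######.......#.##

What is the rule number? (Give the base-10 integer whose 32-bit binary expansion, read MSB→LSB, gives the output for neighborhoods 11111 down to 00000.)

852046572

  nb #####: next=.  (t=0,i=16, bit31=0)
  nb ####.: next=.  (t=0,i=18, bit30=0)
  nb ###.#: next=#  (t=3,i=9, bit29=1)
  nb ###..: next=#  (t=0,i=0, bit28=1)
  nb ##.##: next=.  (t=2,i=10, bit27=0)
  nb ##.#.: next=.  (t=1,i=13, bit26=0)
  nb ##..#: next=#  (t=0,i=1, bit25=1)
  nb ##...: next=.  (t=1,i=6, bit24=0)
  nb #.###: next=#  (t=0,i=14, bit23=1)
  nb #.##.: next=#  (t=1,i=11, bit22=1)
  nb #.#.#: next=.  (t=3,i=2, bit21=0)
  nb #.#..: next=.  (t=1,i=14, bit20=0)
  nb #..##: next=#  (t=0,i=2, bit19=1)
  nb #..#.: next=.  (t=0,i=6, bit18=0)
  nb #...#: next=.  (t=1,i=7, bit17=0)
  nb #....: next=#  (t=0,i=9, bit16=1)
  nb .####: next=.  (t=0,i=15, bit15=0)
  nb .###.: next=.  (t=7,i=0, bit14=0)
  nb .##.#: next=#  (t=1,i=12, bit13=1)
  nb .##..: next=#  (t=0,i=4, bit12=1)
  nb .#.##: next=.  (t=0,i=13, bit11=0)
  nb .#.#.: next=.  (t=3,i=3, bit10=0)
  nb .#..#: next=#  (t=2,i=6, bit9=1)
  nb .#...: next=.  (t=0,i=8, bit8=0)
  nb ..###: next=#  (t=1,i=0, bit7=1)
  nb ..##.: next=#  (t=0,i=3, bit6=1)
  nb ..#.#: next=#  (t=0,i=12, bit5=1)
  nb ..#..: next=.  (t=0,i=7, bit4=0)
  nb ...##: next=#  (t=1,i=18, bit3=1)
  nb ...#.: next=#  (t=0,i=11, bit2=1)
  nb ....#: next=.  (t=0,i=10, bit1=0)
  nb .....: next=.  (t=4,i=3, bit0=0)
  bits 00110010110010010011001011101100 = 852046572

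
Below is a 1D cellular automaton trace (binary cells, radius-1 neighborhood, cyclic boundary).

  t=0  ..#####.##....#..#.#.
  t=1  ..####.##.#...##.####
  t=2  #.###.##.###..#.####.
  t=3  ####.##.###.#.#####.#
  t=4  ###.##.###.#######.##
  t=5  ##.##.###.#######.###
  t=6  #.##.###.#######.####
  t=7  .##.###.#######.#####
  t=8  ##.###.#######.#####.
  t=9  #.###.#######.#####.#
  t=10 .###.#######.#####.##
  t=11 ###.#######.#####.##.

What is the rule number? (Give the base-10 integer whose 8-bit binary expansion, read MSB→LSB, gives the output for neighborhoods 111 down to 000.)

  nb ###: next=#  (t=0,i=3, bit7=1)
  nb ##.: next=.  (t=0,i=6, bit6=0)
  nb #.#: next=#  (t=0,i=7, bit5=1)
  nb #..: next=#  (t=0,i=10, bit4=1)
  nb .##: next=#  (t=0,i=2, bit3=1)
  nb .#.: next=#  (t=0,i=14, bit2=1)
  nb ..#: next=.  (t=0,i=1, bit1=0)
  nb ...: next=.  (t=0,i=0, bit0=0)
  bits 10111100 = 188

188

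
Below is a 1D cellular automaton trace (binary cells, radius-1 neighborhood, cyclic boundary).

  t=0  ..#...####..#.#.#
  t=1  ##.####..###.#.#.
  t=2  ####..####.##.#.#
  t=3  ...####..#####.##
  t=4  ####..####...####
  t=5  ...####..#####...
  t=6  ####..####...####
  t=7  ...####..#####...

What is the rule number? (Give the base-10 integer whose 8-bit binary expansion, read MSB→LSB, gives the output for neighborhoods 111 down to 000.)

123

  [7] ### => .  t=0,i=7
  [6] ##. => #  t=0,i=9
  [5] #.# => #  t=0,i=13
  [4] #.. => #  t=0,i=0
  [3] .## => #  t=0,i=6
  [2] .#. => .  t=0,i=2
  [1] ..# => #  t=0,i=1
  [0] ... => #  t=0,i=4
  bits 01111011 = 123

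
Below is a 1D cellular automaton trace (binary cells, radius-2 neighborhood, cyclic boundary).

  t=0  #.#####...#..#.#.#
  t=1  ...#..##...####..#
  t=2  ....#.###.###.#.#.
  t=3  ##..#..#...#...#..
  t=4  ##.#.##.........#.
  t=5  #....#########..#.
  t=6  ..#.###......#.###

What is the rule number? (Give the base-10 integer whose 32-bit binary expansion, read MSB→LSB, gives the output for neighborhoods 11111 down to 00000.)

  nb #####: next=.  (t=0,i=4, bit31=0)
  nb ####.: next=.  (t=0,i=5, bit30=0)
  nb ###.#: next=.  (t=2,i=8, bit29=0)
  nb ###..: next=#  (t=0,i=6, bit28=1)
  nb ##.##: next=.  (t=0,i=1, bit27=0)
  nb ##.#.: next=.  (t=2,i=13, bit26=0)
  nb ##..#: next=.  (t=1,i=15, bit25=0)
  nb ##...: next=#  (t=0,i=7, bit24=1)
  nb #.###: next=.  (t=0,i=2, bit23=0)
  nb #.##.: next=#  (t=0,i=17, bit22=1)
  nb #.#.#: next=.  (t=0,i=15, bit21=0)
  nb #.#..: next=.  (t=2,i=16, bit20=0)
  nb #..##: next=.  (t=1,i=5, bit19=0)
  nb #..#.: next=#  (t=0,i=12, bit18=1)
  nb #...#: next=.  (t=0,i=8, bit17=0)
  nb #....: next=#  (t=2,i=0, bit16=1)
  nb .####: next=#  (t=0,i=3, bit15=1)
  nb .###.: next=#  (t=2,i=7, bit14=1)
  nb .##.#: next=.  (t=0,i=0, bit13=0)
  nb .##..: next=#  (t=1,i=7, bit12=1)
  nb .#.##: next=.  (t=0,i=16, bit11=0)
  nb .#.#.: next=#  (t=0,i=14, bit10=1)
  nb .#..#: next=#  (t=0,i=11, bit9=1)
  nb .#...: next=.  (t=1,i=0, bit8=0)
  nb ..###: next=#  (t=1,i=11, bit7=1)
  nb ..##.: next=#  (t=1,i=6, bit6=1)
  nb ..#.#: next=#  (t=0,i=13, bit5=1)
  nb ..#..: next=.  (t=0,i=10, bit4=0)
  nb ...##: next=#  (t=1,i=10, bit3=1)
  nb ...#.: next=.  (t=0,i=9, bit2=0)
  nb ....#: next=.  (t=2,i=2, bit1=0)
  nb .....: next=#  (t=2,i=1, bit0=1)
  bits 00010001010001011101011011101001 = 289789673

289789673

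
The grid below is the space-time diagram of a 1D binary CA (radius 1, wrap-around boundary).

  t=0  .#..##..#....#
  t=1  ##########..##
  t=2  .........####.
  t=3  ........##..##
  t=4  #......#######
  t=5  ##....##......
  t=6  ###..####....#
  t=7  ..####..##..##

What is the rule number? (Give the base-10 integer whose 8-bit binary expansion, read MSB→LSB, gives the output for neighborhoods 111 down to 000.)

  ### -> .   bit 7 = 0  t=1,i=0
  ##. -> #   bit 6 = 1  t=0,i=5
  #.# -> #   bit 5 = 1  t=0,i=0
  #.. -> #   bit 4 = 1  t=0,i=2
  .## -> #   bit 3 = 1  t=0,i=4
  .#. -> #   bit 2 = 1  t=0,i=1
  ..# -> #   bit 1 = 1  t=0,i=3
  ... -> .   bit 0 = 0  t=0,i=10
  bits 01111110 = 126

126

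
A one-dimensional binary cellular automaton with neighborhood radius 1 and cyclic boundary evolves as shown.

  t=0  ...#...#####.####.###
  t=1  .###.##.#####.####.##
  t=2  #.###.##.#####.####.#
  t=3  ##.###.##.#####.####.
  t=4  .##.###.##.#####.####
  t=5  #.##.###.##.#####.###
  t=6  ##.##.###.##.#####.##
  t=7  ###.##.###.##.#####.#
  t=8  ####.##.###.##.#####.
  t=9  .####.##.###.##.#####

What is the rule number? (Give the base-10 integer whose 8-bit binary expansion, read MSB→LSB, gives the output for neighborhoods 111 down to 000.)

231

  ### -> #   bit 7 = 1  t=0,i=8
  ##. -> #   bit 6 = 1  t=0,i=11
  #.# -> #   bit 5 = 1  t=0,i=12
  #.. -> .   bit 4 = 0  t=0,i=0
  .## -> .   bit 3 = 0  t=0,i=7
  .#. -> #   bit 2 = 1  t=0,i=3
  ..# -> #   bit 1 = 1  t=0,i=2
  ... -> #   bit 0 = 1  t=0,i=1
  bits 11100111 = 231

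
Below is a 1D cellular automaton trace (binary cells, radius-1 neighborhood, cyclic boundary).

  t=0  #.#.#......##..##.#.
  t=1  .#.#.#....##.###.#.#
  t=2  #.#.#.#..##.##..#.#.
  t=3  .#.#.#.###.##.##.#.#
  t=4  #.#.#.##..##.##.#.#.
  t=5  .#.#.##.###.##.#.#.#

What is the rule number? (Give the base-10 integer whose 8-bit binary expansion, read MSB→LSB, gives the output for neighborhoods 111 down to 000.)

58

  ###|.  b7=0 t=1,i=14
  ##.|.  b6=0 t=0,i=12
  #.#|#  b5=1 t=0,i=1
  #..|#  b4=1 t=0,i=5
  .##|#  b3=1 t=0,i=11
  .#.|.  b2=0 t=0,i=0
  ..#|#  b1=1 t=0,i=10
  ...|.  b0=0 t=0,i=6
  bits 00111010 = 58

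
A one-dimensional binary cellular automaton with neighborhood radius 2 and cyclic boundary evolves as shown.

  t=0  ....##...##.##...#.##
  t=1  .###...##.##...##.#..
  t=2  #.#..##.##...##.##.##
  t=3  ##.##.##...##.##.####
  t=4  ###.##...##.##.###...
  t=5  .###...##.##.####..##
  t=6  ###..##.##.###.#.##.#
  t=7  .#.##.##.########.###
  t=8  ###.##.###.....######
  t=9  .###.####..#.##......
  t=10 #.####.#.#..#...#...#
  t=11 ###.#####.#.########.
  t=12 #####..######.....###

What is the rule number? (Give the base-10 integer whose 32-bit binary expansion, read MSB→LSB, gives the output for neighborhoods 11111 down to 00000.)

  nb #####: next=.  (t=3,i=19, bit31=0)
  nb ####.: next=#  (t=3,i=0, bit30=1)
  nb ###.#: next=#  (t=2,i=0, bit29=1)
  nb ###..: next=.  (t=1,i=3, bit28=0)
  nb ##.##: next=#  (t=0,i=11, bit27=1)
  nb ##.#.: next=#  (t=1,i=17, bit26=1)
  nb ##..#: next=#  (t=5,i=17, bit25=1)
  nb ##...: next=.  (t=0,i=0, bit24=0)
  nb #.###: next=#  (t=2,i=19, bit23=1)
  nb #.##.: next=.  (t=0,i=12, bit22=0)
  nb #.#.#: next=#  (t=6,i=15, bit21=1)
  nb #.#..: next=.  (t=1,i=18, bit20=0)
  nb #..##: next=#  (t=2,i=4, bit19=1)
  nb #..#.: next=.  (t=9,i=10, bit18=0)
  nb #...#: next=#  (t=0,i=7, bit17=1)
  nb #....: next=#  (t=0,i=1, bit16=1)
  nb .####: next=.  (t=3,i=18, bit15=0)
  nb .###.: next=#  (t=1,i=2, bit14=1)
  nb .##.#: next=#  (t=0,i=10, bit13=1)
  nb .##..: next=.  (t=0,i=5, bit12=0)
  nb .#.##: next=#  (t=0,i=18, bit11=1)
  nb .#.#.: next=#  (t=10,i=8, bit10=1)
  nb .#..#: next=#  (t=2,i=3, bit9=1)
  nb .#...: next=#  (t=1,i=19, bit8=1)
  nb ..###: next=.  (t=1,i=1, bit7=0)
  nb ..##.: next=.  (t=0,i=4, bit6=0)
  nb ..#.#: next=.  (t=0,i=17, bit5=0)
  nb ..#..: next=#  (t=10,i=12, bit4=1)
  nb ...##: next=#  (t=0,i=3, bit3=1)
  nb ...#.: next=#  (t=0,i=16, bit2=1)
  nb ....#: next=#  (t=0,i=2, bit1=1)
  nb .....: next=.  (t=8,i=12, bit0=0)
  bits 01101110101010110110111100011110 = 1856728862

1856728862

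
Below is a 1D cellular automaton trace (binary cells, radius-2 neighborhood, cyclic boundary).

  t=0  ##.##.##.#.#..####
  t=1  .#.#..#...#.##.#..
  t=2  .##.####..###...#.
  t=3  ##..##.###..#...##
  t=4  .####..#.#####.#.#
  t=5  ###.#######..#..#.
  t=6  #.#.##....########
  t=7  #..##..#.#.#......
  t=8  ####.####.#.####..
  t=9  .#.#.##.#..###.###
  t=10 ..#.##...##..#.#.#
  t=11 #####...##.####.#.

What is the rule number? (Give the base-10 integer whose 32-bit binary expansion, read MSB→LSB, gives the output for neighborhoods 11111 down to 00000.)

  #####|.  b31=0 t=0,i=16
  ####.|.  b30=0 t=0,i=0
  ###.#|#  b29=1 t=0,i=1
  ###..|#  b28=1 t=2,i=7
  ##.##|.  b27=0 t=0,i=2
  ##.#.|.  b26=0 t=0,i=8
  ##..#|#  b25=1 t=2,i=8
  ##...|.  b24=0 t=2,i=13
  #.###|#  b23=1 t=2,i=4
  #.##.|#  b22=1 t=0,i=3
  #.#.#|.  b21=0 t=0,i=9
  #.#..|.  b20=0 t=0,i=11
  #..##|#  b19=1 t=0,i=13
  #..#.|#  b18=1 t=1,i=5
  #...#|.  b17=0 t=1,i=8
  #....|#  b16=1 t=6,i=7
  .####|#  b15=1 t=0,i=15
  .###.|.  b14=0 t=2,i=11
  .##.#|.  b13=0 t=0,i=4
  .##..|.  b12=0 t=6,i=5
  .#.##|#  b11=1 t=1,i=11
  .#.#.|#  b10=1 t=0,i=10
  .#..#|#  b9=1 t=0,i=12
  .#...|#  b8=1 t=1,i=7
  ..###|.  b7=0 t=0,i=14
  ..##.|#  b6=1 t=2,i=1
  ..#.#|#  b5=1 t=1,i=1
  ..#..|#  b4=1 t=1,i=6
  ...##|#  b3=1 t=3,i=15
  ...#.|.  b2=0 t=1,i=0
  ....#|.  b1=0 t=6,i=8
  .....|#  b0=1 t=7,i=14
  bits 00110010110011011000111101111001 = 852332409

852332409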